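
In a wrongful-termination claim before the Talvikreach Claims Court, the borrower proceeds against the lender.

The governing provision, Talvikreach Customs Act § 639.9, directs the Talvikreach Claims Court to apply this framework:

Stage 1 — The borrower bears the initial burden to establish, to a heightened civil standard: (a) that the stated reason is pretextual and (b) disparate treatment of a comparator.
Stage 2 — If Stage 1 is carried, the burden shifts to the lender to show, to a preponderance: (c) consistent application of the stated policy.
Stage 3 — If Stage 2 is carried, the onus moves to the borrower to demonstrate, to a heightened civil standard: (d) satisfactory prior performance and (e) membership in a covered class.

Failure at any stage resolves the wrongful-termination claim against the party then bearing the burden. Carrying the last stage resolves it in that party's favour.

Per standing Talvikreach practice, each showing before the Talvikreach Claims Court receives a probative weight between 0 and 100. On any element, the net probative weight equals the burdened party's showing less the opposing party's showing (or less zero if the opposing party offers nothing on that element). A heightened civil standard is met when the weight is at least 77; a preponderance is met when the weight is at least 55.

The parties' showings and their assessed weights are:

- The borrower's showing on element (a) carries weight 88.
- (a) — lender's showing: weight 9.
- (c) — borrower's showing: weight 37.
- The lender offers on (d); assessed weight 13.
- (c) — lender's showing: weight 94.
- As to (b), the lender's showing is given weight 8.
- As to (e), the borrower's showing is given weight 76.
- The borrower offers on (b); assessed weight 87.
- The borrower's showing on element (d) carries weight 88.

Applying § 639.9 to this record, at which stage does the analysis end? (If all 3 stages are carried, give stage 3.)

Stage 1 — burden on borrower; standard: a heightened civil standard (weight is at least 77).
    (a): 88 − 9 = 79 ≥ 77 [met]
    (b): 87 − 8 = 79 ≥ 77 [met]
  Stage 1 carried; the burden shifts to the lender.
Stage 2 — burden on lender; standard: a preponderance (weight is at least 55).
    (c): 94 − 37 = 57 ≥ 55 [met]
  Stage 2 carried; the burden shifts to the borrower.
Stage 3 — burden on borrower; standard: a heightened civil standard (weight is at least 77).
    (d): 88 − 13 = 75 < 77 [not met]
    (e): 76 < 77 [not met]
  Stage 3 not carried; the borrower fails its burden.
So the lender prevails.

stage 3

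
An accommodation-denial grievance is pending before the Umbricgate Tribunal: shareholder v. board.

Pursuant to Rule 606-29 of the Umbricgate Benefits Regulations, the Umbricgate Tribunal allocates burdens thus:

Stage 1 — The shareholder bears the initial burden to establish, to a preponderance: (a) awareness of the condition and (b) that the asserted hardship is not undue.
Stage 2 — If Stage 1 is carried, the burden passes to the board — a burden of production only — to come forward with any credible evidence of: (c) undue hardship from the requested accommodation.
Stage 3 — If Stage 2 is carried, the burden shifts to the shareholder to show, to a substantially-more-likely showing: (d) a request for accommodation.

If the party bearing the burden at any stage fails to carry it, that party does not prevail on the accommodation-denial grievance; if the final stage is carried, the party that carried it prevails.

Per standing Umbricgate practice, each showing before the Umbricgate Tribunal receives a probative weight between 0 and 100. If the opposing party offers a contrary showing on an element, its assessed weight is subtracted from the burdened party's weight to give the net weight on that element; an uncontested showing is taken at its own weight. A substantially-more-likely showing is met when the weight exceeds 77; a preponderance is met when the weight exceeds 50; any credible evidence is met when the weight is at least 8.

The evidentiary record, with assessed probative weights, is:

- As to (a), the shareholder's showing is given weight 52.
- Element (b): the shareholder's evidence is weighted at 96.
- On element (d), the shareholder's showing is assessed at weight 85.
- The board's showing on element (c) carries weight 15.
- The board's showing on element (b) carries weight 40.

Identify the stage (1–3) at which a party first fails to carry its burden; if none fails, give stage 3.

stage 3

At Stage 1 the shareholder must meet a preponderance (weight exceeds 50): on (a) the weight is 52, which does exceed 50, so (a) meets the standard; on (b) the weight is 96 less the opposing 40 gives net 56, which does exceed 50, so (b) meets the standard.
  The shareholder carries Stage 1; the board now bears the burden.
At Stage 2 the board must meet any credible evidence (weight is at least 8): on (c) the weight is 15, which does reach 8, so (c) meets the standard.
  The board carries Stage 2; the shareholder now bears the burden.
At Stage 3 the shareholder must meet a substantially-more-likely showing (weight exceeds 77): on (d) the weight is 85, > 77, so (d) meets the standard.
  All elements met at the final stage.
Every stage carried; the shareholder prevails.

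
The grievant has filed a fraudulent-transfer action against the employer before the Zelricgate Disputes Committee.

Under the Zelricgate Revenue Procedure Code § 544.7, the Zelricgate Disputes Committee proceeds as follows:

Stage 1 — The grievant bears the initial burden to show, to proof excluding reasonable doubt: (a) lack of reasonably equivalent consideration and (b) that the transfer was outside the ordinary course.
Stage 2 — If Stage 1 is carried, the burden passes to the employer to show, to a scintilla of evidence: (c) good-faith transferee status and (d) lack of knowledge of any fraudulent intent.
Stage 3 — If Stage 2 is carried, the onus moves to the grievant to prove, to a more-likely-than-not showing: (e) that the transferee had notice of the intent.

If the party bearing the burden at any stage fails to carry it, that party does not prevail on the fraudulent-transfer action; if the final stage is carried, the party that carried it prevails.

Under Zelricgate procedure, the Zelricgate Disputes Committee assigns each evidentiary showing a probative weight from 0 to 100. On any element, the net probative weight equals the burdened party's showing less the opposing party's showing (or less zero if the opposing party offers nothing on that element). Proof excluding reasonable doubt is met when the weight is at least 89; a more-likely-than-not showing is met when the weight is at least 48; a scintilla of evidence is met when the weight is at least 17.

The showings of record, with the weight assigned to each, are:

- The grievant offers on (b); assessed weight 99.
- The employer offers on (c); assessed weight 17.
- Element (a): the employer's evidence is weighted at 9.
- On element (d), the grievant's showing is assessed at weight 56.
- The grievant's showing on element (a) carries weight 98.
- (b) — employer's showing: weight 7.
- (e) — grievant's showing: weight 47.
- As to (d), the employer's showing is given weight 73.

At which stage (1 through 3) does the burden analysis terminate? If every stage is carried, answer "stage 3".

stage 3

At Stage 1 the grievant must meet proof excluding reasonable doubt (weight is at least 89): on (a) the weight is 98 less the opposing 9 gives net 89, which does reach 89, so (a) meets the standard; on (b) the weight is 99 less the opposing 7 gives net 92, which does reach 89, so (b) meets the standard.
  All elements met. The burden passes to the employer.
At Stage 2 the employer must meet a scintilla of evidence (weight is at least 17): on (c) the weight is 17, ≥ 17, so (c) meets the standard; on (d) the weight is 73 less the opposing 56 gives net 17, which does reach 17, so (d) meets the standard.
  All elements met. The burden passes to the grievant.
At Stage 3 the grievant must meet a more-likely-than-not showing (weight is at least 48): on (e) the weight is 47, < 48, so (e) does not meet the standard.
  Stage 3 not carried; the grievant fails its burden.
The analysis ends at Stage 3; the employer prevails.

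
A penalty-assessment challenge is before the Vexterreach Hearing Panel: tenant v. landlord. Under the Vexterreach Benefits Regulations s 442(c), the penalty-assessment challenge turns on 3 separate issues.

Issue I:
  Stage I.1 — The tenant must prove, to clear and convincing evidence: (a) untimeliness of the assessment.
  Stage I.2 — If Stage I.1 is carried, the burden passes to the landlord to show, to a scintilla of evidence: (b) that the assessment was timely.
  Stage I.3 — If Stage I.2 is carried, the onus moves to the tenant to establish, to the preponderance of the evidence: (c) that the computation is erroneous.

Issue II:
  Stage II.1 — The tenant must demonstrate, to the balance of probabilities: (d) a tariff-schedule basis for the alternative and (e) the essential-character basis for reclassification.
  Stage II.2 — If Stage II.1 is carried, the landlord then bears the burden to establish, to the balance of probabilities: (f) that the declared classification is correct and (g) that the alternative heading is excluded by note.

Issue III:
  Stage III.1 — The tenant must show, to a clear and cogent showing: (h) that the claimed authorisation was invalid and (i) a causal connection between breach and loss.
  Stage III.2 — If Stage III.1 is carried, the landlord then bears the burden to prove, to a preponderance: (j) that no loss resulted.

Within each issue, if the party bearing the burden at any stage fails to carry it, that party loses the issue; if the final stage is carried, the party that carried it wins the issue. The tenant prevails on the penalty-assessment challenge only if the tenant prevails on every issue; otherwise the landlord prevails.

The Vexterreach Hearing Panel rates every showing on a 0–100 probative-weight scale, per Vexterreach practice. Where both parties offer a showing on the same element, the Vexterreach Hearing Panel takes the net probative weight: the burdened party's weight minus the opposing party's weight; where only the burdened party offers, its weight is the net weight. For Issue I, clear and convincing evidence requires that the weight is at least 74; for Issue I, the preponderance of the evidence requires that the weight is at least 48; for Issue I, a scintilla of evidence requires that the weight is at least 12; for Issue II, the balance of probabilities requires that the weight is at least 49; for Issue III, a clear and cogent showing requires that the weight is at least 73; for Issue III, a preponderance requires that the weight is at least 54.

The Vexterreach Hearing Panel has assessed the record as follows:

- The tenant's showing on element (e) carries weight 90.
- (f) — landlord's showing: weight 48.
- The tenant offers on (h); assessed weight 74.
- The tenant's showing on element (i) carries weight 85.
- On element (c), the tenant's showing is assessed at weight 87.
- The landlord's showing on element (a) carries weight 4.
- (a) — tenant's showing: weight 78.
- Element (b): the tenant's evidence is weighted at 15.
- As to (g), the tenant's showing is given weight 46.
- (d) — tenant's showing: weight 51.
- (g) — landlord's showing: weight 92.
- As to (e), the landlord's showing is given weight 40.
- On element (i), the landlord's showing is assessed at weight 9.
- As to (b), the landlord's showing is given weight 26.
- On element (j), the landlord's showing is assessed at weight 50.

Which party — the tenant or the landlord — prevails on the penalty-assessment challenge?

— Issue I —
At Stage I.1 the tenant must meet clear and convincing evidence (weight is at least 74): on (a) the weight is 78 less the opposing 4 gives net 74, ≥ 74, so (a) meets the standard.
  The tenant carries Stage I.1; the landlord now bears the burden.
At Stage I.2 the landlord must meet a scintilla of evidence (weight is at least 12): on (b) the weight is 26 less the opposing 15 gives net 11, < 12, so (b) does not meet the standard.
  Not every element is met, so the landlord fails to carry Stage I.2.
The analysis ends at Stage I.2; the tenant prevails on this issue.
— Issue II —
Stage II.1 — burden on tenant; standard: the balance of probabilities (weight is at least 49).
    (d): 51 ≥ 49 [met]
    (e): 90 − 40 = 50 ≥ 49 [met]
  The tenant carries Stage II.1; the landlord now bears the burden.
Stage II.2 — burden on landlord; standard: the balance of probabilities (weight is at least 49).
    (f): 48 < 49 [not met]
    (g): 92 − 46 = 46 < 49 [not met]
  Not every element is met, so the landlord fails to carry Stage II.2.
So the tenant prevails on this issue.
— Issue III —
At Stage III.1 the tenant must meet a clear and cogent showing (weight is at least 73): on (h) the weight is 74, which does reach 73, so (h) meets the standard; on (i) the weight is 85 less the opposing 9 gives net 76, ≥ 73, so (i) meets the standard.
  Stage III.1 carried; the burden shifts to the landlord.
At Stage III.2 the landlord must meet a preponderance (weight is at least 54): on (j) the weight is 50, < 54, so (j) does not meet the standard.
  Stage III.2 not carried; the landlord fails its burden.
The analysis ends at Stage III.2; the tenant prevails on this issue.
Per-issue: Issue I → tenant; Issue II → tenant; Issue III → tenant. The tenant must prevail on every issue; overall, the tenant prevails.

tenant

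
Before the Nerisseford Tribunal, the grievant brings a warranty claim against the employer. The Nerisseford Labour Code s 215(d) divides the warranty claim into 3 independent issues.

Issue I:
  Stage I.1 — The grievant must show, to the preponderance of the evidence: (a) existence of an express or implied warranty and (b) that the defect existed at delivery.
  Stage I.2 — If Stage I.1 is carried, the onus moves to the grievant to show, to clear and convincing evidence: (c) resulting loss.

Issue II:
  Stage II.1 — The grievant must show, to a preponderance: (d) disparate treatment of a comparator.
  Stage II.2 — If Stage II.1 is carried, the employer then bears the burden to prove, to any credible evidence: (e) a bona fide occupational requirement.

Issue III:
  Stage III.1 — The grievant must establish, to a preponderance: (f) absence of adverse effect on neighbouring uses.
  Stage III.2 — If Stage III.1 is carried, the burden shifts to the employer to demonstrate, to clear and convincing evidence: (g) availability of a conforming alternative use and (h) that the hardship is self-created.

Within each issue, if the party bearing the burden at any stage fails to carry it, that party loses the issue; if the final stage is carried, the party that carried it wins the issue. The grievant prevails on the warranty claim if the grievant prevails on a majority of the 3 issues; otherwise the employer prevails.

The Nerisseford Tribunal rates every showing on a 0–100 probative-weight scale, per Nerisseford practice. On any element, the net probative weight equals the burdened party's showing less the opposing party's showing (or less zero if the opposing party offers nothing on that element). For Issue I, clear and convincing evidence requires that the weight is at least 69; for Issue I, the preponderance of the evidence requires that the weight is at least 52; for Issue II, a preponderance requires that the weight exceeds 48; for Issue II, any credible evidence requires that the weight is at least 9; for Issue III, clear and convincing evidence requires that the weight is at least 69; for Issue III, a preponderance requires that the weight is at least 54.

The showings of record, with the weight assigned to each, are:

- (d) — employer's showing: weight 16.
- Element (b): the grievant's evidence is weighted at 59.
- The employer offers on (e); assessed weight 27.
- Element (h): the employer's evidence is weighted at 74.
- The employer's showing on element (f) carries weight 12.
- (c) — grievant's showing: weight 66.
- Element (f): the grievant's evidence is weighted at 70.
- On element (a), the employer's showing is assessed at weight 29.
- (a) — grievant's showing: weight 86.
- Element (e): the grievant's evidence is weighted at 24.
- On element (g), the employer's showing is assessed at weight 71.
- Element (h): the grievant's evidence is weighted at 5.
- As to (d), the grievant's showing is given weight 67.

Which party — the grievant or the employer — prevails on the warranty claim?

— Issue I —
At Stage I.1 the grievant must meet the preponderance of the evidence (weight is at least 52): on (a) the weight is 86 less the opposing 29 gives net 57, ≥ 52, so (a) meets the standard; on (b) the weight is 59, ≥ 52, so (b) meets the standard.
  Stage I.1 carried; the burden remains with the grievant.
At Stage I.2 the grievant must meet clear and convincing evidence (weight is at least 69): on (c) the weight is 66, < 69, so (c) does not meet the standard.
  Not every element is met, so the grievant fails to carry Stage I.2.
So the employer prevails on this issue.
— Issue II —
Stage II.1 — burden on grievant; standard: a preponderance (weight exceeds 48).
    (d): 67 − 16 = 51 > 48 [met]
  Stage II.1 carried; the burden shifts to the employer.
Stage II.2 — burden on employer; standard: any credible evidence (weight is at least 9).
    (e): 27 − 24 = 3 < 9 [not met]
  Stage II.2 not carried; the employer fails its burden.
The analysis ends at Stage II.2; the grievant prevails on this issue.
— Issue III —
At Stage III.1 the grievant must meet a preponderance (weight is at least 54): on (f) the weight is 70 less the opposing 12 gives net 58, ≥ 54, so (f) meets the standard.
  Stage III.1 carried; the burden shifts to the employer.
At Stage III.2 the employer must meet clear and convincing evidence (weight is at least 69): on (g) the weight is 71, which does reach 69, so (g) meets the standard; on (h) the weight is 74 less the opposing 5 gives net 69, which does reach 69, so (h) meets the standard.
  Stage III.2 carried; the final stage is satisfied.
Every stage carried; the employer prevails on this issue.
Per-issue: Issue I → employer; Issue II → grievant; Issue III → employer. The grievant must prevail on a majority of issues; overall, the employer prevails.

employer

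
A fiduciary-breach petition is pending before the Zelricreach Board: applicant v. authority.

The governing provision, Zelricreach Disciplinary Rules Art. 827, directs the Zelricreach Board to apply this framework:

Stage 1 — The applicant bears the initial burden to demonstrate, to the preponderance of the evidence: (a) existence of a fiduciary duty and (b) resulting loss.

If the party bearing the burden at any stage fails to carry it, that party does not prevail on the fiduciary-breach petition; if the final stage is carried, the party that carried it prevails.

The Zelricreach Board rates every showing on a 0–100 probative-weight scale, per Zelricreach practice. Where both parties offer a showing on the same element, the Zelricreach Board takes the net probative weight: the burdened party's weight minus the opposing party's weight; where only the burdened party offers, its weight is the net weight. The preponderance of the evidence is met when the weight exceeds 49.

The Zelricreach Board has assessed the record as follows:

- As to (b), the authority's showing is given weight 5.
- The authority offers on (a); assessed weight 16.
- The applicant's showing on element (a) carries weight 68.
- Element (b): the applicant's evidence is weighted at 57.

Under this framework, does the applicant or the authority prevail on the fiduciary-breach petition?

Stage 1 — burden on applicant; standard: the preponderance of the evidence (weight exceeds 49).
    (a): 68 − 16 = 52 > 49 [met]
    (b): 57 − 5 = 52 > 49 [met]
  Stage 1 carried; the final stage is satisfied.
All stages carried — the applicant prevails.

applicant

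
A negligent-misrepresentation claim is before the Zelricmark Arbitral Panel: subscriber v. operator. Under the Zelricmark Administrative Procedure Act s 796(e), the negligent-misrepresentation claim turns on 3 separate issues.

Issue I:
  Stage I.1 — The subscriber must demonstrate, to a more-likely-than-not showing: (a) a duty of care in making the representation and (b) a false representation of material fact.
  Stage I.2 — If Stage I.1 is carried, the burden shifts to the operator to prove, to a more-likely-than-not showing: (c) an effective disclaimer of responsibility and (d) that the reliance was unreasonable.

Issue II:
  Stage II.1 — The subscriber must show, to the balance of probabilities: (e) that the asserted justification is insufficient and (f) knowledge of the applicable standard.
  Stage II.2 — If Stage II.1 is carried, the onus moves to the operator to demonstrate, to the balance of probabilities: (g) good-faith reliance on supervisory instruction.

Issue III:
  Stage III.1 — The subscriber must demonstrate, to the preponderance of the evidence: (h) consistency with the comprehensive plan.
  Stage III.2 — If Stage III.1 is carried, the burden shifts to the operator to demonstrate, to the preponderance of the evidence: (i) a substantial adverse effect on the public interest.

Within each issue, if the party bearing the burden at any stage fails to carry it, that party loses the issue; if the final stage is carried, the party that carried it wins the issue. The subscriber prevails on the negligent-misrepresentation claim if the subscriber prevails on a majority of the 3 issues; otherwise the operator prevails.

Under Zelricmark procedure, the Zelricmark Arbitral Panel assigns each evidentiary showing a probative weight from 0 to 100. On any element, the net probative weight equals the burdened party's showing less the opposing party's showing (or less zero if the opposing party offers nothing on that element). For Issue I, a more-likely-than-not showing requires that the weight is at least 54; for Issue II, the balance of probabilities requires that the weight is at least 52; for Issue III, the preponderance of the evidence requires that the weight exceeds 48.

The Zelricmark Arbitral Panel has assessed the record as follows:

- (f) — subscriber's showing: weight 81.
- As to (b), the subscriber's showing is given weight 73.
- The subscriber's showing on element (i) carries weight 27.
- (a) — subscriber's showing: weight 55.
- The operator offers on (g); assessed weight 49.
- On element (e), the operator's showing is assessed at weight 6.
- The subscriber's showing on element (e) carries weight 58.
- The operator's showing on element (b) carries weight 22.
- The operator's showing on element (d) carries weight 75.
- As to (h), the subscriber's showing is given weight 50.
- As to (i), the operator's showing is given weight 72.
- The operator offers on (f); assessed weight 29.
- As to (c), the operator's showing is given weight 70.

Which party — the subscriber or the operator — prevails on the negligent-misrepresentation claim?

— Issue I —
Stage I.1 (subscriber, a more-likely-than-not showing, weight is at least 54): (a) 55 ≥ 54 — meets; (b) net 73−22=51 < 54 — fails.
  Stage I.1 not carried; the subscriber fails its burden.
The operator prevails on this issue.
— Issue II —
Stage II.1 — burden on subscriber; standard: the balance of probabilities (weight is at least 52).
    (e): 58 − 6 = 52 ≥ 52 [met]
    (f): 81 − 29 = 52 ≥ 52 [met]
  The subscriber carries Stage II.1; the operator now bears the burden.
Stage II.2 — burden on operator; standard: the balance of probabilities (weight is at least 52).
    (g): 49 < 52 [not met]
  Not every element is met, so the operator fails to carry Stage II.2.
The analysis ends at Stage II.2; the subscriber prevails on this issue.
— Issue III —
Stage III.1 — burden on subscriber; standard: the preponderance of the evidence (weight exceeds 48).
    (h): 50 > 48 [met]
  The subscriber carries Stage III.1; the operator now bears the burden.
Stage III.2 — burden on operator; standard: the preponderance of the evidence (weight exceeds 48).
    (i): 72 − 27 = 45 ≤ 48 [not met]
  Not every element is met, so the operator fails to carry Stage III.2.
The analysis ends at Stage III.2; the subscriber prevails on this issue.
Per-issue: Issue I → operator; Issue II → subscriber; Issue III → subscriber. The subscriber must prevail on a majority of issues; overall, the subscriber prevails.

subscriber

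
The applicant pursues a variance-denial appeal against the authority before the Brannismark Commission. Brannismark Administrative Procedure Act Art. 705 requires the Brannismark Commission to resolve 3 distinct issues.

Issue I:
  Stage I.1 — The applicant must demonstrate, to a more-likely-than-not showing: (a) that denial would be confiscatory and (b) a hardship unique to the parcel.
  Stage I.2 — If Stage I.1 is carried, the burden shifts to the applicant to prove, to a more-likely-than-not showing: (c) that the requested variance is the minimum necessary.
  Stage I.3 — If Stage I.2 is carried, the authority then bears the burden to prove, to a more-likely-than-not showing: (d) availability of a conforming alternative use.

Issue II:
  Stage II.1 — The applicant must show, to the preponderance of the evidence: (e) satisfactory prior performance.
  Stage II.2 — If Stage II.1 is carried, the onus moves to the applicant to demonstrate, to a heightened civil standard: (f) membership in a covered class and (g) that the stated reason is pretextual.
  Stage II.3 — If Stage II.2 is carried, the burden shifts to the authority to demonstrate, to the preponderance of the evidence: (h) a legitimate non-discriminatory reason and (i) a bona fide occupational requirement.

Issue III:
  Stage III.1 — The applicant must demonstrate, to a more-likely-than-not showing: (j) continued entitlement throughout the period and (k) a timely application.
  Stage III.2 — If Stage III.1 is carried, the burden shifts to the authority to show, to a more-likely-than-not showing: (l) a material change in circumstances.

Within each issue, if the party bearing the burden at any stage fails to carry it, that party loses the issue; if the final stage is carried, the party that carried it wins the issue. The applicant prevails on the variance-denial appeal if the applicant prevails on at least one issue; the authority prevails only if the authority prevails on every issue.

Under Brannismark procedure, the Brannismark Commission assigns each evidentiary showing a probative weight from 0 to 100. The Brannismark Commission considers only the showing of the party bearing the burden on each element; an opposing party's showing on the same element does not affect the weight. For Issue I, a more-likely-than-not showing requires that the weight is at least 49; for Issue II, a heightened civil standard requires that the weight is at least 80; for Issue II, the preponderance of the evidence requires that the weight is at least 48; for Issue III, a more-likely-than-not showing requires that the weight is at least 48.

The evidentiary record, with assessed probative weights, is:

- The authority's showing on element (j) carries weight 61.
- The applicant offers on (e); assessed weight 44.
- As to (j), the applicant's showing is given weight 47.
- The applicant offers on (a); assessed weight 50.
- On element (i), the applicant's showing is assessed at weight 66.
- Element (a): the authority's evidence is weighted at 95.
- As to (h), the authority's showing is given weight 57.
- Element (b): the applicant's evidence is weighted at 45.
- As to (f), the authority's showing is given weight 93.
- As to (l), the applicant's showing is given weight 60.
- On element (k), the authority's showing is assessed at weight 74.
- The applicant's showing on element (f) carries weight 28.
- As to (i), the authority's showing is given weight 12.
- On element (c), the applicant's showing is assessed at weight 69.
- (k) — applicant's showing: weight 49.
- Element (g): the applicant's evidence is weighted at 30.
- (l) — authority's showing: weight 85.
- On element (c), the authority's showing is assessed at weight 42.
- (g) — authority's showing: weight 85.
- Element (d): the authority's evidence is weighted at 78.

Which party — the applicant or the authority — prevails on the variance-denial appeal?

authority

— Issue I —
At Stage I.1 the applicant must meet a more-likely-than-not showing (weight is at least 49): on (a) the weight is 50 (the authority's 95 is given no effect), which does reach 49, so (a) meets the standard; on (b) the weight is 45, which does not reach 49, so (b) does not meet the standard.
  Stage I.1 not carried; the applicant fails its burden.
The analysis ends at Stage I.1; the authority prevails on this issue.
— Issue II —
Stage II.1 — burden on applicant; standard: the preponderance of the evidence (weight is at least 48).
    (e): 44 < 48 [not met]
  The applicant does not carry Stage II.1.
So the authority prevails on this issue.
— Issue III —
Stage III.1 (applicant, a more-likely-than-not showing, weight is at least 48): (j) 47 (authority's 61 disregarded) < 48 — fails; (k) 49 (authority's 74 disregarded) ≥ 48 — meets.
  Not every element is met, so the applicant fails to carry Stage III.1.
The analysis ends at Stage III.1; the authority prevails on this issue.
Per-issue: Issue I → authority; Issue II → authority; Issue III → authority. The applicant must prevail on at least one issue; overall, the authority prevails.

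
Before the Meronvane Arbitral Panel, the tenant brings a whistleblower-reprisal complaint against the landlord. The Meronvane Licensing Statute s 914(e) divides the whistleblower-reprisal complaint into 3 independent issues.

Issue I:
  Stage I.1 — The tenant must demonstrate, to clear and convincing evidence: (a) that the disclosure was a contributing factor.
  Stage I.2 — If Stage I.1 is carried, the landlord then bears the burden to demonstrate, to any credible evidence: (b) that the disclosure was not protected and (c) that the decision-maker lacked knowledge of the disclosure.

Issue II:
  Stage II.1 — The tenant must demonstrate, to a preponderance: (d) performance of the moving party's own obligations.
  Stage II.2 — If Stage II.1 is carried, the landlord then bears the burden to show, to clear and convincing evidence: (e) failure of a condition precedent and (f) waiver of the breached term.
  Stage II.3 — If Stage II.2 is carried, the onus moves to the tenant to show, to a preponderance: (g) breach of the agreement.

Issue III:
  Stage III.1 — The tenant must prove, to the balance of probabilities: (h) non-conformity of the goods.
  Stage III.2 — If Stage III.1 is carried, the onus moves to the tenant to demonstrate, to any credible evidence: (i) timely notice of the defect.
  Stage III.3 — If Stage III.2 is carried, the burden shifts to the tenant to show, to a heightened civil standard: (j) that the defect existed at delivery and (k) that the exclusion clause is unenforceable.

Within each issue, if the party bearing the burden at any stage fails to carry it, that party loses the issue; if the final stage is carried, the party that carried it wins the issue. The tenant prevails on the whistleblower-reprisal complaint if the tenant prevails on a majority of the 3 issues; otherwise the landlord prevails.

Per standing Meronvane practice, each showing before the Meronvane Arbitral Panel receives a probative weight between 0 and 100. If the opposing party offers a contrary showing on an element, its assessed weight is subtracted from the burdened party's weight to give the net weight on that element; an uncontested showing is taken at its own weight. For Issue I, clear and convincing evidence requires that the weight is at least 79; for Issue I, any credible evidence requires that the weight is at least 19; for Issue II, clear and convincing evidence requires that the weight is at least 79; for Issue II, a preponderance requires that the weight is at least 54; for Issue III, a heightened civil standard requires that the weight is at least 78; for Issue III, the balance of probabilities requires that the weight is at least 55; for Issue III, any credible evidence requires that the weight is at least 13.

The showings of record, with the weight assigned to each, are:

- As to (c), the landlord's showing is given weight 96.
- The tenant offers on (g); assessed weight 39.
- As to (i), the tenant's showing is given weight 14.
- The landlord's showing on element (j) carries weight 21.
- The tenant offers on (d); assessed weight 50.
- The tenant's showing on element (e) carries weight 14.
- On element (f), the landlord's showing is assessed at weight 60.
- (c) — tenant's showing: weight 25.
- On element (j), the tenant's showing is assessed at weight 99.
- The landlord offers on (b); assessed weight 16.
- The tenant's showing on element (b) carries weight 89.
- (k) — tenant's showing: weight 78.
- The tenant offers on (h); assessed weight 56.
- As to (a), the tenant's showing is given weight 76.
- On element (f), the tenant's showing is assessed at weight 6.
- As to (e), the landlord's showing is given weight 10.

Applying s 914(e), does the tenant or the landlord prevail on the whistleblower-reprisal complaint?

landlord

— Issue I —
Stage I.1 — burden on tenant; standard: clear and convincing evidence (weight is at least 79).
    (a): 76 < 79 [not met]
  The tenant does not carry Stage I.1.
The analysis ends at Stage I.1; the landlord prevails on this issue.
— Issue II —
At Stage II.1 the tenant must meet a preponderance (weight is at least 54): on (d) the weight is 50, which does not reach 54, so (d) does not meet the standard.
  Stage II.1 not carried; the tenant fails its burden.
The landlord prevails on this issue.
— Issue III —
Stage III.1 — burden on tenant; standard: the balance of probabilities (weight is at least 55).
    (h): 56 ≥ 55 [met]
  All elements met. The tenant retains the burden for Stage III.2.
Stage III.2 — burden on tenant; standard: any credible evidence (weight is at least 13).
    (i): 14 ≥ 13 [met]
  All elements met. The tenant retains the burden for Stage III.3.
Stage III.3 — burden on tenant; standard: a heightened civil standard (weight is at least 78).
    (j): 99 − 21 = 78 ≥ 78 [met]
    (k): 78 ≥ 78 [met]
  Stage III.3 carried; the final stage is satisfied.
With every stage satisfied, the tenant prevails on this issue.
Per-issue: Issue I → landlord; Issue II → landlord; Issue III → tenant. The tenant must prevail on a majority of issues; overall, the landlord prevails.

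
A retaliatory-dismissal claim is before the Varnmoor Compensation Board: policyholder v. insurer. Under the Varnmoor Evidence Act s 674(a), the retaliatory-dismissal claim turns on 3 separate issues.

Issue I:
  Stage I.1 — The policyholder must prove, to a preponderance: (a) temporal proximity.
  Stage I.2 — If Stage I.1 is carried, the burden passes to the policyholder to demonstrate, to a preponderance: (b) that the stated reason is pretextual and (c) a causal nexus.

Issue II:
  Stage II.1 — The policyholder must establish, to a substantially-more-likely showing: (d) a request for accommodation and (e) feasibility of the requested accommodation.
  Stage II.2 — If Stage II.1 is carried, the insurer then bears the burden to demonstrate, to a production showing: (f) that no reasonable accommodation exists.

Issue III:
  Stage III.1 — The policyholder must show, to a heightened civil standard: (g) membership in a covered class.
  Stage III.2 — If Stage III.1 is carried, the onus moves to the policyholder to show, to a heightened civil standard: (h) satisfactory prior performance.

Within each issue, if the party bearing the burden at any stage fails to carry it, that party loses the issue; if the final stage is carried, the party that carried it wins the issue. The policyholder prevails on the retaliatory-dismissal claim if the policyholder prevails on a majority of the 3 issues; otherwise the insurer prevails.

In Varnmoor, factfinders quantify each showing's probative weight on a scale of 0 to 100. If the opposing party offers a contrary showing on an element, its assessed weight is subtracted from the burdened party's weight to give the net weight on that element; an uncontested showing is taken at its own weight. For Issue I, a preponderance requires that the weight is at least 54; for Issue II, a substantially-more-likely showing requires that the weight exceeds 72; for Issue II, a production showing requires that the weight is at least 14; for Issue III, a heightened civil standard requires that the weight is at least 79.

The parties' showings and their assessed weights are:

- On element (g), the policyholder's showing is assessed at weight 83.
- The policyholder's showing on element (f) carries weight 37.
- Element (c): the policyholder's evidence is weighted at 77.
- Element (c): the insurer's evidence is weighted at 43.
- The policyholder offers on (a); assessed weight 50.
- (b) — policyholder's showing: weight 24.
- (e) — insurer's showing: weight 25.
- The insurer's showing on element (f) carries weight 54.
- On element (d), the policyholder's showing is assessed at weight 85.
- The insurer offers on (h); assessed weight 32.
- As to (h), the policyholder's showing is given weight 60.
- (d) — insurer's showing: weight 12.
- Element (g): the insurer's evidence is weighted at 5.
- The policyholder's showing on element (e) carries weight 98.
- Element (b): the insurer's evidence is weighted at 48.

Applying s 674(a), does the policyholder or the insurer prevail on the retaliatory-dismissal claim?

insurer

— Issue I —
At Stage I.1 the policyholder must meet a preponderance (weight is at least 54): on (a) the weight is 50, which does not reach 54, so (a) does not meet the standard.
  Stage I.1 not carried; the policyholder fails its burden.
The insurer prevails on this issue.
— Issue II —
Stage II.1 (policyholder, a substantially-more-likely showing, weight exceeds 72): (d) net 85−12=73 > 72 — meets; (e) net 98−25=73 > 72 — meets.
  All elements met. The burden passes to the insurer.
Stage II.2 (insurer, a production showing, weight is at least 14): (f) net 54−37=17 ≥ 14 — meets.
  All elements met at the final stage.
All stages carried — the insurer prevails on this issue.
— Issue III —
Stage III.1 — burden on policyholder; standard: a heightened civil standard (weight is at least 79).
    (g): 83 − 5 = 78 < 79 [not met]
  Stage III.1 not carried; the policyholder fails its burden.
The analysis ends at Stage III.1; the insurer prevails on this issue.
Per-issue: Issue I → insurer; Issue II → insurer; Issue III → insurer. The policyholder must prevail on a majority of issues; overall, the insurer prevails.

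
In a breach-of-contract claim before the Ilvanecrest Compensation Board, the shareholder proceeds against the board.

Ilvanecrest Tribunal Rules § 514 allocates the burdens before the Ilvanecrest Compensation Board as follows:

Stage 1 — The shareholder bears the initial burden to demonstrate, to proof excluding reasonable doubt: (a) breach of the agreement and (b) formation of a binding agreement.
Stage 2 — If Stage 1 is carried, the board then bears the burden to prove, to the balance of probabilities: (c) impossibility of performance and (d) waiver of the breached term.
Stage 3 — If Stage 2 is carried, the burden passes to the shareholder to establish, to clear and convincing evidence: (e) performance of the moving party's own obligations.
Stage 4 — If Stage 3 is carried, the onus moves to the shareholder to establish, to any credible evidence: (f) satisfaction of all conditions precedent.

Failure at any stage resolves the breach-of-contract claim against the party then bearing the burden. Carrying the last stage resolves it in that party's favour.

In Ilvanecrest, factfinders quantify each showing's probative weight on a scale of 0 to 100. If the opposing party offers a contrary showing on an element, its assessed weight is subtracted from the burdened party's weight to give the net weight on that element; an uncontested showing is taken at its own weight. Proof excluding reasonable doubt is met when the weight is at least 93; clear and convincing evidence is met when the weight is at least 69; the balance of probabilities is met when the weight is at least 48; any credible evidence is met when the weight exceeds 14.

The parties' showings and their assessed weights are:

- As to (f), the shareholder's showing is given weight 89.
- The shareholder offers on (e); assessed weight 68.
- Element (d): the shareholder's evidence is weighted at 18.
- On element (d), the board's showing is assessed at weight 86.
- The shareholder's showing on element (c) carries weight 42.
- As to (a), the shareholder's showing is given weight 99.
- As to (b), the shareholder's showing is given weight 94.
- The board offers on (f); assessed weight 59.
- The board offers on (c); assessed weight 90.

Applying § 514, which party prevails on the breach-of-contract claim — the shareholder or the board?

board

Stage 1 — burden on shareholder; standard: proof excluding reasonable doubt (weight is at least 93).
    (a): 99 ≥ 93 [met]
    (b): 94 ≥ 93 [met]
  All elements met. The burden passes to the board.
Stage 2 — burden on board; standard: the balance of probabilities (weight is at least 48).
    (c): 90 − 42 = 48 ≥ 48 [met]
    (d): 86 − 18 = 68 ≥ 48 [met]
  The board carries Stage 2; the shareholder now bears the burden.
Stage 3 — burden on shareholder; standard: clear and convincing evidence (weight is at least 69).
    (e): 68 < 69 [not met]
  The shareholder does not carry Stage 3.
The board prevails.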